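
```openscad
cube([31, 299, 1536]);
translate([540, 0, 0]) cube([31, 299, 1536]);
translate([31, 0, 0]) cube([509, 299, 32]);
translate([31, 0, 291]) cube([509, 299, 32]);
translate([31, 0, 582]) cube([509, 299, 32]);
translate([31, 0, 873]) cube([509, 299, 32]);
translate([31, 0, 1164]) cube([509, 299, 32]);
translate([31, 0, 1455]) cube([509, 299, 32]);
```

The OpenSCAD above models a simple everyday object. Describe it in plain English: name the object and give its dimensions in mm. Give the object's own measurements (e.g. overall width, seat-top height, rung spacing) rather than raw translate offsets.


An open bookshelf. Two side panels, each 31 mm thick, 299 mm deep and 1536 mm tall, stand 571 mm apart (outside-to-outside). Between them sit 6 shelves, each 32 mm thick and 299 mm deep, spanning the full gap between the sides. The bottom shelf rests on the floor (its underside at z = 0) and the clear gap between one shelf's top and the next shelf's underside is 259 mm.


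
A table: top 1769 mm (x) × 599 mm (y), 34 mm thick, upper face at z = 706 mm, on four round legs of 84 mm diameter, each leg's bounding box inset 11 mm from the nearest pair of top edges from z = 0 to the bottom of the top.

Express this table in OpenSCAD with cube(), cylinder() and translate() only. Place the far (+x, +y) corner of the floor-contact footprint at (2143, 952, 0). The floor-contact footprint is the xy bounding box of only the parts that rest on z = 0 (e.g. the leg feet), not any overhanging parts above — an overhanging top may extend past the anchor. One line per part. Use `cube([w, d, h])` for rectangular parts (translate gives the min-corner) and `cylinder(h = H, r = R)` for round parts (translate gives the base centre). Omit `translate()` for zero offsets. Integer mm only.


translate([385, 364, 672]) cube([1769, 599, 34]);
translate([438, 417, 0]) cylinder(h = 672, r = 42);
translate([2101, 417, 0]) cylinder(h = 672, r = 42);
translate([438, 910, 0]) cylinder(h = 672, r = 42);
translate([2101, 910, 0]) cylinder(h = 672, r = 42);


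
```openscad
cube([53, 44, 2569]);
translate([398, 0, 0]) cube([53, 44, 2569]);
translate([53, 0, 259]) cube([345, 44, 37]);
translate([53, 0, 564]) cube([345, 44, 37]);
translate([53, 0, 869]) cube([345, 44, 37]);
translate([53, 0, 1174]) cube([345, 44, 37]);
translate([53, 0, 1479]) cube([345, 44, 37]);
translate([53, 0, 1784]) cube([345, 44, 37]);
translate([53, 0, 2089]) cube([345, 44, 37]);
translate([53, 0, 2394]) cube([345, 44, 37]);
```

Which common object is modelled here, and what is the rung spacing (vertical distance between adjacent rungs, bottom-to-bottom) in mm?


A ladder. The rung spacing is 305 mm.

Two tall 53×44 posts with 8 short bars between them — a ladder. Adjacent rungs sit at z = 259 and z = 564, so the spacing is 564 − 259 = 305 mm.


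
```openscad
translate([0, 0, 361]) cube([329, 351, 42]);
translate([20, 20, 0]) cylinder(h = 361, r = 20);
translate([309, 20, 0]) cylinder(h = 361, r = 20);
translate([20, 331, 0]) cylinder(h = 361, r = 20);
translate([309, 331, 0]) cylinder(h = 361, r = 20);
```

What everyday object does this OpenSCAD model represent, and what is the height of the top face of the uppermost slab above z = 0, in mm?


A stool. The seat height is 403 mm.

A 329×351×42 slab at z = 361 on four corner cylinders — a stool. The seat top is 361 + 42 = 403 mm.


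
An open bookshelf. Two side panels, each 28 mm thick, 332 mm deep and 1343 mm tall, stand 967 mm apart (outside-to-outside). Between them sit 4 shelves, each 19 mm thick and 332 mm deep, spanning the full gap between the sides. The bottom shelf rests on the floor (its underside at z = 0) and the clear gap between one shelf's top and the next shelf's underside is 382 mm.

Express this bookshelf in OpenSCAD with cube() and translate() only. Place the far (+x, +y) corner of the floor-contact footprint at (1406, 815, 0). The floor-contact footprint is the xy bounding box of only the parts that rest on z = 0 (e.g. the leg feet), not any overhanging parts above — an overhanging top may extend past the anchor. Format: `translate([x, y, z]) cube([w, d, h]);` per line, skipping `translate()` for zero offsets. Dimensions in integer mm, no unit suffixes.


translate([439, 483, 0]) cube([28, 332, 1343]);
translate([1378, 483, 0]) cube([28, 332, 1343]);
translate([467, 483, 0]) cube([911, 332, 19]);
translate([467, 483, 401]) cube([911, 332, 19]);
translate([467, 483, 802]) cube([911, 332, 19]);
translate([467, 483, 1203]) cube([911, 332, 19]);


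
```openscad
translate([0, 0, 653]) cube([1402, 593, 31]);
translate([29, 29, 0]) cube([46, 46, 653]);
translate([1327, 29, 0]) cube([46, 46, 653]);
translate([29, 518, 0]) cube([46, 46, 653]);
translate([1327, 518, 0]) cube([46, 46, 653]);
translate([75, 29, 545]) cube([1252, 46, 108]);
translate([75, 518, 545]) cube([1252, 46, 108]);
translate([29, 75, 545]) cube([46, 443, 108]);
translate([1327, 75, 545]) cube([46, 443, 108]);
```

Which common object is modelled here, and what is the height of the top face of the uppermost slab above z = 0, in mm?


A table. The table height is 684 mm.

A 1402×593×31 slab sits at z = 653 on four 46 mm square posts — a table. The top surface is at 653 + 31 = 684 mm.


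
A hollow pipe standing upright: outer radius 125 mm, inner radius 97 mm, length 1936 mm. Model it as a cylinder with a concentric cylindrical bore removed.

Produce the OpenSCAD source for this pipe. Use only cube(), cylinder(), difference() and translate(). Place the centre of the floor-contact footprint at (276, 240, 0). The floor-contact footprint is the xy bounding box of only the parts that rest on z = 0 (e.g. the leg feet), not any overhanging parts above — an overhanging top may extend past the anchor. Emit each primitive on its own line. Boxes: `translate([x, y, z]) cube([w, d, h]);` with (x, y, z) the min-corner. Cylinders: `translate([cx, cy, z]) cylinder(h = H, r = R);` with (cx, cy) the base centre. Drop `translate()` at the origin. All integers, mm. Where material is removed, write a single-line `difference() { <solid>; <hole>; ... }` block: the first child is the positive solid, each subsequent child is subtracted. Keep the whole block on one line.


difference() { translate([276, 240, 0]) cylinder(h = 1936, r = 125); translate([276, 240, 0]) cylinder(h = 1936, r = 97); }


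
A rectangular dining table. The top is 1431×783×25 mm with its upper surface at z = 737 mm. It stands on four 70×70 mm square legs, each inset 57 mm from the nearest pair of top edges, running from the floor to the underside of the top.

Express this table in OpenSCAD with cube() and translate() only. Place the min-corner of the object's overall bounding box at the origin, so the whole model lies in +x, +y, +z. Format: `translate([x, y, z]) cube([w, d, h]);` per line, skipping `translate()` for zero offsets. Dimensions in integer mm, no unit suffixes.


translate([0, 0, 712]) cube([1431, 783, 25]);
translate([57, 57, 0]) cube([70, 70, 712]);
translate([1304, 57, 0]) cube([70, 70, 712]);
translate([57, 656, 0]) cube([70, 70, 712]);
translate([1304, 656, 0]) cube([70, 70, 712]);


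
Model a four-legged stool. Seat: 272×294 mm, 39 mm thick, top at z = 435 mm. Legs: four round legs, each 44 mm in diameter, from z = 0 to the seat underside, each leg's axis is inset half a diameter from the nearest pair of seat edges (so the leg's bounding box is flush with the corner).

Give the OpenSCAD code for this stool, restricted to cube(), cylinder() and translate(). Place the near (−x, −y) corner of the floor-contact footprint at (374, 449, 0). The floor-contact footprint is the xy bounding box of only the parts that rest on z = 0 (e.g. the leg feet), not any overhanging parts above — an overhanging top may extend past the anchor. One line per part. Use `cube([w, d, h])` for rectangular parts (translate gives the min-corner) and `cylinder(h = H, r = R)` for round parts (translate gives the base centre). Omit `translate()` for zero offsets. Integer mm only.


translate([374, 449, 396]) cube([272, 294, 39]);
translate([396, 471, 0]) cylinder(h = 396, r = 22);
translate([624, 471, 0]) cylinder(h = 396, r = 22);
translate([396, 721, 0]) cylinder(h = 396, r = 22);
translate([624, 721, 0]) cylinder(h = 396, r = 22);


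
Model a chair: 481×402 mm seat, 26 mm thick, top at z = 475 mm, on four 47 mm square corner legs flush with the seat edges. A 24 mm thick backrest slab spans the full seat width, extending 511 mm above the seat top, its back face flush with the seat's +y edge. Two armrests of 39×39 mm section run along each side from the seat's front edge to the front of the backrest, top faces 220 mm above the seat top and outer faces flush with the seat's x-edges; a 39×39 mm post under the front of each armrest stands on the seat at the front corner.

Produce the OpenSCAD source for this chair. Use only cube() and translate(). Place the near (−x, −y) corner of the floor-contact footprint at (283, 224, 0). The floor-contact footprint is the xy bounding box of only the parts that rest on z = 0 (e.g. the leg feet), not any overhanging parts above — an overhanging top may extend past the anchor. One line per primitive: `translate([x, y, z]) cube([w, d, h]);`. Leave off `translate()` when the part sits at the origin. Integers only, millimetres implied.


translate([283, 224, 449]) cube([481, 402, 26]);
translate([283, 224, 0]) cube([47, 47, 449]);
translate([717, 224, 0]) cube([47, 47, 449]);
translate([283, 579, 0]) cube([47, 47, 449]);
translate([717, 579, 0]) cube([47, 47, 449]);
translate([283, 602, 475]) cube([481, 24, 511]);
translate([283, 224, 656]) cube([39, 378, 39]);
translate([725, 224, 656]) cube([39, 378, 39]);
translate([283, 224, 475]) cube([39, 39, 181]);
translate([725, 224, 475]) cube([39, 39, 181]);


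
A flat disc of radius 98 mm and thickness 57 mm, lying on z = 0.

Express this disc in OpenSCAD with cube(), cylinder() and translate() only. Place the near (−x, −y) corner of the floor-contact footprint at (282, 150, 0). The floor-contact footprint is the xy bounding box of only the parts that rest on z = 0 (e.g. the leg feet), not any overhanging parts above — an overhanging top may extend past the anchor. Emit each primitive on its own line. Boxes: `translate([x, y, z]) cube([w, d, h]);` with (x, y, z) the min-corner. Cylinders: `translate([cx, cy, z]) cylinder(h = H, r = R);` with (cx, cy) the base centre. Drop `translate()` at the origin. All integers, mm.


translate([380, 248, 0]) cylinder(h = 57, r = 98);


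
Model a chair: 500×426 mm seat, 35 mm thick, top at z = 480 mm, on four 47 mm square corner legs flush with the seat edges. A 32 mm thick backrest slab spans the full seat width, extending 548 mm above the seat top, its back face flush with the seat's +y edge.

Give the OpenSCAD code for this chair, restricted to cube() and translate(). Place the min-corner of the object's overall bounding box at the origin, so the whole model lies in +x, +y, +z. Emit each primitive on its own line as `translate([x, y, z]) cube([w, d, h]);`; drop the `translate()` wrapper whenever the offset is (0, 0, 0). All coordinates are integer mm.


translate([0, 0, 445]) cube([500, 426, 35]);
cube([47, 47, 445]);
translate([453, 0, 0]) cube([47, 47, 445]);
translate([0, 379, 0]) cube([47, 47, 445]);
translate([453, 379, 0]) cube([47, 47, 445]);
translate([0, 394, 480]) cube([500, 32, 548]);


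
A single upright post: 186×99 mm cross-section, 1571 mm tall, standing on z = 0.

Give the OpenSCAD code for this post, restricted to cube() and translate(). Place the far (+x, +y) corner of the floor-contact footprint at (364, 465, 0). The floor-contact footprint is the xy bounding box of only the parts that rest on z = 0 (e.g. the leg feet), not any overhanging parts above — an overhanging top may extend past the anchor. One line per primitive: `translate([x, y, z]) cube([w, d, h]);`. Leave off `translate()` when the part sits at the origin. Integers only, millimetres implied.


translate([178, 366, 0]) cube([186, 99, 1571]);


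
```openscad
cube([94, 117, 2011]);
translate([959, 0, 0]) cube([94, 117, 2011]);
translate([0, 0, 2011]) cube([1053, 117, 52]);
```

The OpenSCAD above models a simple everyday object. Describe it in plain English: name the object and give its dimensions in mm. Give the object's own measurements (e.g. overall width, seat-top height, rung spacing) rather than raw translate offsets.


A door frame. The clear opening is 865 mm wide and 2011 mm high. Two 94 mm wide jambs, 117 mm deep, stand either side of the opening from the floor to the top of the opening. A 52 mm thick head sits across the top of both jambs, spanning the full outside width of the frame.


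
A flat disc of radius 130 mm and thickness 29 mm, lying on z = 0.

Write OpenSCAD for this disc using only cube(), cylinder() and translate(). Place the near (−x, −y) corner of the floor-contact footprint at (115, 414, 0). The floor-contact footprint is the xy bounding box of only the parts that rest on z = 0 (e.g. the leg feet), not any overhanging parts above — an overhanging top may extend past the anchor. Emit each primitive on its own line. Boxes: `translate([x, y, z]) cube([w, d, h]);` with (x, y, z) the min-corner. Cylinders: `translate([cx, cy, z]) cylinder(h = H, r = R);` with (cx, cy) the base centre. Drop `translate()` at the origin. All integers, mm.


translate([245, 544, 0]) cylinder(h = 29, r = 130);


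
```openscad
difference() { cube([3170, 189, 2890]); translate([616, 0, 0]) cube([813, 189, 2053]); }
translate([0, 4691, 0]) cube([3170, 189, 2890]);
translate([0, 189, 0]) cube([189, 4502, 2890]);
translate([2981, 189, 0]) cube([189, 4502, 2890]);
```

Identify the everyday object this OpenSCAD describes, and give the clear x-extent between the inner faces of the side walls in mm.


A single room. The interior width is 2792 mm.

Four walls enclosing a rectangle with a door in the front wall — a room. Outside width 3170 minus two 189 mm walls gives 2792 mm.


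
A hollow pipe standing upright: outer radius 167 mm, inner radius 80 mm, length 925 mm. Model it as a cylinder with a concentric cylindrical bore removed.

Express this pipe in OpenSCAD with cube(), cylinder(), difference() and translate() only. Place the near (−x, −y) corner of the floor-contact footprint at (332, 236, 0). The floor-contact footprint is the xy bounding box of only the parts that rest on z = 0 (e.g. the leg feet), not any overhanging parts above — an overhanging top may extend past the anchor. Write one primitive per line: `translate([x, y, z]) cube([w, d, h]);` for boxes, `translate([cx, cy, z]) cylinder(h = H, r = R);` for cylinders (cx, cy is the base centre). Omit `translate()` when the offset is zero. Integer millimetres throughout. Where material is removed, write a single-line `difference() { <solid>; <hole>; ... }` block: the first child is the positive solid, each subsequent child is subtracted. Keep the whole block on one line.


difference() { translate([499, 403, 0]) cylinder(h = 925, r = 167); translate([499, 403, 0]) cylinder(h = 925, r = 80); }


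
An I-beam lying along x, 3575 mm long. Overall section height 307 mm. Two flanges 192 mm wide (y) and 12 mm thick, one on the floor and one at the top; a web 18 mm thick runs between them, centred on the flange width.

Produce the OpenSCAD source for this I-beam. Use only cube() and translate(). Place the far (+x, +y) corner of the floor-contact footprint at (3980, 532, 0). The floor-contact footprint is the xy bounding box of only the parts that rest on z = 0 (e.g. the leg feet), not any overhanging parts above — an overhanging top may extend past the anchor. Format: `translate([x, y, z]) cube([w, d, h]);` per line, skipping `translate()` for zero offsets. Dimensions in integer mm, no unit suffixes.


translate([405, 340, 0]) cube([3575, 192, 12]);
translate([405, 427, 12]) cube([3575, 18, 283]);
translate([405, 340, 295]) cube([3575, 192, 12]);


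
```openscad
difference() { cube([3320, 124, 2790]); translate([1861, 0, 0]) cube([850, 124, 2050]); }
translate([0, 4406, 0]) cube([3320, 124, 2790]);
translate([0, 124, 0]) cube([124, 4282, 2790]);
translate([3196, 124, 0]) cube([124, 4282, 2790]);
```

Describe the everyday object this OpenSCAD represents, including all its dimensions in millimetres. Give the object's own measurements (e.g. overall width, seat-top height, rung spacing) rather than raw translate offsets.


A single room: four walls, each 2790 mm tall and 124 mm thick, enclosing an outside footprint 3320×4530 mm (x × y), no floor or roof. The front and back walls (−y and +y sides) run the full x-width; the side walls fit between their inner faces. A door opening 850 mm wide and 2050 mm tall is cut through the front wall from the floor up, its −x edge 1861 mm from the wall's −x end.


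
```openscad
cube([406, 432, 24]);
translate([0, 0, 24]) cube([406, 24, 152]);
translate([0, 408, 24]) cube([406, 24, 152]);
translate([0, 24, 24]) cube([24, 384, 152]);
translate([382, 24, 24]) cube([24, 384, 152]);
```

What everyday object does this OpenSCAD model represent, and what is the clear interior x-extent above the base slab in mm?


An open box. The internal width is 358 mm.

A 406×432 base slab with four walls standing on it — an open box. The base is 406 mm wide and the walls are 24 mm thick, so the internal width is 406 − 2 × 24 = 358 mm.


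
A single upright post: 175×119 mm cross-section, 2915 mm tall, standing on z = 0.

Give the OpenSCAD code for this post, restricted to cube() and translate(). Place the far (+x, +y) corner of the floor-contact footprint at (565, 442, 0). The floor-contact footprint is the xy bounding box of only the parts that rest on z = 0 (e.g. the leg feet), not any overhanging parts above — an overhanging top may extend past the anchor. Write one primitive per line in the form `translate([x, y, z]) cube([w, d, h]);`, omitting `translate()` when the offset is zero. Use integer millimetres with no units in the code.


translate([390, 323, 0]) cube([175, 119, 2915]);


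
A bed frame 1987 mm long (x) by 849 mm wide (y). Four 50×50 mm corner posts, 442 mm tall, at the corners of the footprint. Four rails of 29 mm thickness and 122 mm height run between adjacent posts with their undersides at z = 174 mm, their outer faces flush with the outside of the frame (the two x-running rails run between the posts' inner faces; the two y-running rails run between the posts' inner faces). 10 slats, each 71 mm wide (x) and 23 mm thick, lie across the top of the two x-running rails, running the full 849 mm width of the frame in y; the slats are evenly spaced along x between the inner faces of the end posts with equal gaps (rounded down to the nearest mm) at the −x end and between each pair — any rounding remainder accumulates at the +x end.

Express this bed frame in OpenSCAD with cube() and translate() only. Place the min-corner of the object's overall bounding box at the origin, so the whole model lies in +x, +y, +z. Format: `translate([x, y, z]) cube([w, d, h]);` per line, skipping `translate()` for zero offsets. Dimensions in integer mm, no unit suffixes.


cube([50, 50, 442]);
translate([0, 799, 0]) cube([50, 50, 442]);
translate([1937, 0, 0]) cube([50, 50, 442]);
translate([1937, 799, 0]) cube([50, 50, 442]);
translate([50, 0, 174]) cube([1887, 29, 122]);
translate([50, 820, 174]) cube([1887, 29, 122]);
translate([0, 50, 174]) cube([29, 749, 122]);
translate([1958, 50, 174]) cube([29, 749, 122]);
translate([157, 0, 296]) cube([71, 849, 23]);
translate([335, 0, 296]) cube([71, 849, 23]);
translate([513, 0, 296]) cube([71, 849, 23]);
translate([691, 0, 296]) cube([71, 849, 23]);
translate([869, 0, 296]) cube([71, 849, 23]);
translate([1047, 0, 296]) cube([71, 849, 23]);
translate([1225, 0, 296]) cube([71, 849, 23]);
translate([1403, 0, 296]) cube([71, 849, 23]);
translate([1581, 0, 296]) cube([71, 849, 23]);
translate([1759, 0, 296]) cube([71, 849, 23]);


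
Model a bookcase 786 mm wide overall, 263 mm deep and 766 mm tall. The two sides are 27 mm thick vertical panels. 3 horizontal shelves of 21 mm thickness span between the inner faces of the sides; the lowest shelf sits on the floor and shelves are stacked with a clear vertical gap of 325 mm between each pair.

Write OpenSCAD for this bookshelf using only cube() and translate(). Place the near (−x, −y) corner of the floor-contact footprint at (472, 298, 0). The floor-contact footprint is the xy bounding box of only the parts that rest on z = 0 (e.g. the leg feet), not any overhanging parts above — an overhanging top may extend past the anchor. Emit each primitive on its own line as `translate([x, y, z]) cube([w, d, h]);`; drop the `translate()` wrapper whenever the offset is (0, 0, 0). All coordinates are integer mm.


translate([472, 298, 0]) cube([27, 263, 766]);
translate([1231, 298, 0]) cube([27, 263, 766]);
translate([499, 298, 0]) cube([732, 263, 21]);
translate([499, 298, 346]) cube([732, 263, 21]);
translate([499, 298, 692]) cube([732, 263, 21]);


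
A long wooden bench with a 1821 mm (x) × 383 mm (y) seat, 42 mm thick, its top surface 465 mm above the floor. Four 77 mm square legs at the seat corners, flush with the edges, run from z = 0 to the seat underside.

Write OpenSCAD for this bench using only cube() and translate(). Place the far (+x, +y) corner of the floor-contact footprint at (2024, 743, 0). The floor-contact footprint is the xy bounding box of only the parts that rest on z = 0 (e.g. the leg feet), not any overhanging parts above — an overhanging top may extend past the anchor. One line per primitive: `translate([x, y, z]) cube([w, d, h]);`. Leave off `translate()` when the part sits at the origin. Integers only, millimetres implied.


translate([203, 360, 423]) cube([1821, 383, 42]);
translate([203, 360, 0]) cube([77, 77, 423]);
translate([203, 666, 0]) cube([77, 77, 423]);
translate([1947, 360, 0]) cube([77, 77, 423]);
translate([1947, 666, 0]) cube([77, 77, 423]);


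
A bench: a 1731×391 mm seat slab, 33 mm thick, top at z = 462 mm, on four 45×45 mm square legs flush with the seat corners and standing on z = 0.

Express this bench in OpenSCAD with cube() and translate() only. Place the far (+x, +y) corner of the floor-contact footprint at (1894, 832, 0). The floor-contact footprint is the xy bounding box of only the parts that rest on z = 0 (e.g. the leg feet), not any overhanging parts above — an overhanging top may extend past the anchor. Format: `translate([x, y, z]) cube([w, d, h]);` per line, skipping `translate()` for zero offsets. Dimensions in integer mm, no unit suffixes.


// leg_h = 462 − 33 = 429
translate([163, 441, 429]) cube([1731, 391, 33]);
translate([163, 441, 0]) cube([45, 45, 429]);
translate([163, 787, 0]) cube([45, 45, 429]);
translate([1849, 441, 0]) cube([45, 45, 429]);
translate([1849, 787, 0]) cube([45, 45, 429]);


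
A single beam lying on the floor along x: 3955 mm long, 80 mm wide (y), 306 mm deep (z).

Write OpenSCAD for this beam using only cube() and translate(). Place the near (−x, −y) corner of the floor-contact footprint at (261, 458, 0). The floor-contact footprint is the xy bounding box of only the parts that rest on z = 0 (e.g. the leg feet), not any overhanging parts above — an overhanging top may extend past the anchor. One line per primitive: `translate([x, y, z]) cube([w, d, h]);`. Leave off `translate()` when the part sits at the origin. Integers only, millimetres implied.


translate([261, 458, 0]) cube([3955, 80, 306]);


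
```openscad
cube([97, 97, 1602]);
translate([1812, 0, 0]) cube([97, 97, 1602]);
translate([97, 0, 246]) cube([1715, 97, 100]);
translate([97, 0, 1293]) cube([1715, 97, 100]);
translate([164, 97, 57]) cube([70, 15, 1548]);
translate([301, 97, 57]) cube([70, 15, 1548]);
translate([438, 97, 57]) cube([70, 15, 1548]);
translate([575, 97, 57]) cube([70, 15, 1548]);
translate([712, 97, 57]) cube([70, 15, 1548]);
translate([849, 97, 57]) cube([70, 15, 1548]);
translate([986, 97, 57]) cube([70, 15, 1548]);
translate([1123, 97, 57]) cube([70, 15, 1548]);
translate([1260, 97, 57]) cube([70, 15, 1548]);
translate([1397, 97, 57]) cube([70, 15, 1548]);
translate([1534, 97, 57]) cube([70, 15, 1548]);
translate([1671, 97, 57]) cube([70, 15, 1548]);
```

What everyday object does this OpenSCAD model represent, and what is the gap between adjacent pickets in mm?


A fence section. The picket gap is 67 mm.

Two posts, two rails, 12 pickets — a fence section. Span 1715 mm holds 12 pickets of 70 mm with 13 equal gaps: ⌊(1715 − 12·70) / 13⌋ = 67 mm.


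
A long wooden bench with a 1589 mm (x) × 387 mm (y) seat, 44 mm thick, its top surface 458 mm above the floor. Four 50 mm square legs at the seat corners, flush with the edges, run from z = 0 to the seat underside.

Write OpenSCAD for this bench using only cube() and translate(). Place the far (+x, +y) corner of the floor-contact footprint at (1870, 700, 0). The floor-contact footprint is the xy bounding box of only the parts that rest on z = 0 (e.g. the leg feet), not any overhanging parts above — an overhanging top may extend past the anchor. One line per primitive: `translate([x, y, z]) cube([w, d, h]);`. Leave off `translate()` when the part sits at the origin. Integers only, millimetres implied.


translate([281, 313, 414]) cube([1589, 387, 44]);
translate([281, 313, 0]) cube([50, 50, 414]);
translate([281, 650, 0]) cube([50, 50, 414]);
translate([1820, 313, 0]) cube([50, 50, 414]);
translate([1820, 650, 0]) cube([50, 50, 414]);


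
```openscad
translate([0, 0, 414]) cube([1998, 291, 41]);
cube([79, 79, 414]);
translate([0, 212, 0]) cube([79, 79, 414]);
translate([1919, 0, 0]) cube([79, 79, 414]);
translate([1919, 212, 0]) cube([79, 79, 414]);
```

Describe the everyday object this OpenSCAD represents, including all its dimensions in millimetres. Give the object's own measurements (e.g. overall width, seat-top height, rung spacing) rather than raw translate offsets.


A long wooden bench with a 1998 mm (x) × 291 mm (y) seat, 41 mm thick, its top surface 455 mm above the floor. Four 79 mm square legs at the seat corners, flush with the edges, run from z = 0 to the seat underside.


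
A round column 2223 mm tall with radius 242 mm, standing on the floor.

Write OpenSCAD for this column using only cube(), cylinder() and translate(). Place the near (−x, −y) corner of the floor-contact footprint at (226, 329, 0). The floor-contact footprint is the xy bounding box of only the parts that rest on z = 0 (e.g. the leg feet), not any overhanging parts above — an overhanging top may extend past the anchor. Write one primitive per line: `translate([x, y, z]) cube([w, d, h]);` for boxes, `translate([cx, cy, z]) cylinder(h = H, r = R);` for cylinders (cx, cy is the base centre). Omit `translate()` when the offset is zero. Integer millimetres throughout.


translate([468, 571, 0]) cylinder(h = 2223, r = 242);


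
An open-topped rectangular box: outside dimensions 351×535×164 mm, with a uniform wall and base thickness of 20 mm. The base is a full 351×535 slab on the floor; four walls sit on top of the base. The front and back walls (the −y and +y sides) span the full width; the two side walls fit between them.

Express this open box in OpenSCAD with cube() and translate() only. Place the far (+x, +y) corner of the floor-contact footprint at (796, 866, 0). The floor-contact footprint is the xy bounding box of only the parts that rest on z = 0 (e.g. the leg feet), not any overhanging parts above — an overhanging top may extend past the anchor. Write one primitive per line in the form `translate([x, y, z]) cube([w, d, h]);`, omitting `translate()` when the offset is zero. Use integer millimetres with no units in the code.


translate([445, 331, 0]) cube([351, 535, 20]);
translate([445, 331, 20]) cube([351, 20, 144]);
translate([445, 846, 20]) cube([351, 20, 144]);
translate([445, 351, 20]) cube([20, 495, 144]);
translate([776, 351, 20]) cube([20, 495, 144]);


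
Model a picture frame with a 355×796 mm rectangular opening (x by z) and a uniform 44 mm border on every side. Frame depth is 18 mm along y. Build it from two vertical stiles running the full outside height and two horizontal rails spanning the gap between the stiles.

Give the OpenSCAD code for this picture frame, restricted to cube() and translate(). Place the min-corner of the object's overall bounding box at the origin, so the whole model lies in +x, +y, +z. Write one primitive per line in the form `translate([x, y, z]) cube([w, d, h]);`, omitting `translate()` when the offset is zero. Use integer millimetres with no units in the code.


cube([44, 18, 884]);
translate([399, 0, 0]) cube([44, 18, 884]);
translate([44, 0, 0]) cube([355, 18, 44]);
translate([44, 0, 840]) cube([355, 18, 44]);


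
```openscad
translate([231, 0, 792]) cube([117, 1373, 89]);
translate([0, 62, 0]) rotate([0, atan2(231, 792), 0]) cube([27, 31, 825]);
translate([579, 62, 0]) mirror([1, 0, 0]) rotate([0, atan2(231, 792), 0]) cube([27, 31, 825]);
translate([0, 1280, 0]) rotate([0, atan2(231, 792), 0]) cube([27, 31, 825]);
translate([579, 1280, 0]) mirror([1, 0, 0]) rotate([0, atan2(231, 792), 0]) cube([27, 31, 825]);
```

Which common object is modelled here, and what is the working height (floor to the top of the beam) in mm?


A sawhorse. The overall height is 881 mm.

A beam across two mirrored pairs of raked legs — a sawhorse. The beam's underside is at z = 792 (matching the legs' vertical rise in atan2(231, 792)) and the beam is 89 mm tall, so its top is at 792 + 89 = 881 mm. The raked legs top out at the beam's underside, so that is the highest point.


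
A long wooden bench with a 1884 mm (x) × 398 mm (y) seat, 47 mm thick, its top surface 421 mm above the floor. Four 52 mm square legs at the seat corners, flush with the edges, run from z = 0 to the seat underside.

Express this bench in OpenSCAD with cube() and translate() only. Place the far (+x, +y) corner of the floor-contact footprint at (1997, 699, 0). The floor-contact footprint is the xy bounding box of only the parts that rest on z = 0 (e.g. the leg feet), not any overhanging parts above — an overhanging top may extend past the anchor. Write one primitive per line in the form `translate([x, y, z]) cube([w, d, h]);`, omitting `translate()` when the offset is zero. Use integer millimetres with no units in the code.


// leg_h = 421 − 47 = 374
translate([113, 301, 374]) cube([1884, 398, 47]);
translate([113, 301, 0]) cube([52, 52, 374]);
translate([113, 647, 0]) cube([52, 52, 374]);
translate([1945, 301, 0]) cube([52, 52, 374]);
translate([1945, 647, 0]) cube([52, 52, 374]);


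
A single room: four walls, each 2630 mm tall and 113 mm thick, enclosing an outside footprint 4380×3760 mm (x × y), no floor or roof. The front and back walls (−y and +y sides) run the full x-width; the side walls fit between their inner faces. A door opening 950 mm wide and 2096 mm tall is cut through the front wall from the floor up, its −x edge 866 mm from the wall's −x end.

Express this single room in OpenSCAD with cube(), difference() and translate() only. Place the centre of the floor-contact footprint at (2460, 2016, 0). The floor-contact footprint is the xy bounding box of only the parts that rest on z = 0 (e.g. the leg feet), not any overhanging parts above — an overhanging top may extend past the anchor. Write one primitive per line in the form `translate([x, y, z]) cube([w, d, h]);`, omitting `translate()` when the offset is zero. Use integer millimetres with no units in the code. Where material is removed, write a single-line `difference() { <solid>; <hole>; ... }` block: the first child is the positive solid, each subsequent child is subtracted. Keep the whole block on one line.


difference() { translate([270, 136, 0]) cube([4380, 113, 2630]); translate([1136, 136, 0]) cube([950, 113, 2096]); }
translate([270, 3783, 0]) cube([4380, 113, 2630]);
translate([270, 249, 0]) cube([113, 3534, 2630]);
translate([4537, 249, 0]) cube([113, 3534, 2630]);


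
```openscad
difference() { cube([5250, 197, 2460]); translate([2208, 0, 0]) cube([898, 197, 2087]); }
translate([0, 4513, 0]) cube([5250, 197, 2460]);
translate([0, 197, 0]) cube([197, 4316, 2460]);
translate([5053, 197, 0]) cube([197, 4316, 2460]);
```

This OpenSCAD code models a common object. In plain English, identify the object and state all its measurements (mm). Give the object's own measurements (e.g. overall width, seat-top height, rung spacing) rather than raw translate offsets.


A single room: four walls, each 2460 mm tall and 197 mm thick, enclosing an outside footprint 5250×4710 mm (x × y), no floor or roof. The front and back walls (−y and +y sides) run the full x-width; the side walls fit between their inner faces. A door opening 898 mm wide and 2087 mm tall is cut through the front wall from the floor up, its −x edge 2208 mm from the wall's −x end.


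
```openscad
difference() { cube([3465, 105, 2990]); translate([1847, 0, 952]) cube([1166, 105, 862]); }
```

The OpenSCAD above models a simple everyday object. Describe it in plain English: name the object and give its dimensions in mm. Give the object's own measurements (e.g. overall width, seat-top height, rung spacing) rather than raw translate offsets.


A wall 3465 mm long (x), 105 mm thick (y), 2990 mm tall, with a rectangular window opening cut through it. The opening is 1166 mm wide and 862 mm tall; its sill is at z = 952 mm and its near (−x) edge is 1847 mm from the wall's −x end. The opening passes through the full wall thickness.


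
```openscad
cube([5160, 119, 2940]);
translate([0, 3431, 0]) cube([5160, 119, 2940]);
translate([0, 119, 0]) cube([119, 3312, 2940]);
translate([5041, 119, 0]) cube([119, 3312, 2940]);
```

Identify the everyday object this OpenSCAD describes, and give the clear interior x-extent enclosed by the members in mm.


A house (or room) frame. The interior width is 4922 mm.

Four 2940 mm walls enclosing a rectangle with no floor or roof — a room or house frame. Outside width is 5160 mm and wall thickness is 119 mm, so the interior width is 5160 − 2 × 119 = 4922 mm.


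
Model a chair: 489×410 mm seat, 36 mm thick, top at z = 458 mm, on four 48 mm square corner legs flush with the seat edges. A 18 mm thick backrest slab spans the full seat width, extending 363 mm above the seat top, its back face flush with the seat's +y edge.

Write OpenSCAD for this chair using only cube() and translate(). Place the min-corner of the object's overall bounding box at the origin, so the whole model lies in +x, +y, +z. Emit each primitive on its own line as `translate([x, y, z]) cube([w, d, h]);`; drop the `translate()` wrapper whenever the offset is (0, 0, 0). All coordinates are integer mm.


translate([0, 0, 422]) cube([489, 410, 36]);
cube([48, 48, 422]);
translate([441, 0, 0]) cube([48, 48, 422]);
translate([0, 362, 0]) cube([48, 48, 422]);
translate([441, 362, 0]) cube([48, 48, 422]);
translate([0, 392, 458]) cube([489, 18, 363]);


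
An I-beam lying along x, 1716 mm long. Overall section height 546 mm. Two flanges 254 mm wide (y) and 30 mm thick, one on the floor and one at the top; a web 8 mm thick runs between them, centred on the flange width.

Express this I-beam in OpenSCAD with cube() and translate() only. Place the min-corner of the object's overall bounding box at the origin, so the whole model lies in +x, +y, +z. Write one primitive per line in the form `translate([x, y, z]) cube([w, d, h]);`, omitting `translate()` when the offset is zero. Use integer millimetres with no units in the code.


cube([1716, 254, 30]);
translate([0, 123, 30]) cube([1716, 8, 486]);
translate([0, 0, 516]) cube([1716, 254, 30]);


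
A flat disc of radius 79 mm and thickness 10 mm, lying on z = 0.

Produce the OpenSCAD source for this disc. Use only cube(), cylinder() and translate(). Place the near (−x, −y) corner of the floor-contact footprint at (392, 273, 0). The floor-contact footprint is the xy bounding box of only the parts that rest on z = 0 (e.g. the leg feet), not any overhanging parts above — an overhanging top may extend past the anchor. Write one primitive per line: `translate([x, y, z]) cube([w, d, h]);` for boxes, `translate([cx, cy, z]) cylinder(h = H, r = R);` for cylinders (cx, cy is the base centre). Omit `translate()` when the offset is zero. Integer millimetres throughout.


translate([471, 352, 0]) cylinder(h = 10, r = 79);


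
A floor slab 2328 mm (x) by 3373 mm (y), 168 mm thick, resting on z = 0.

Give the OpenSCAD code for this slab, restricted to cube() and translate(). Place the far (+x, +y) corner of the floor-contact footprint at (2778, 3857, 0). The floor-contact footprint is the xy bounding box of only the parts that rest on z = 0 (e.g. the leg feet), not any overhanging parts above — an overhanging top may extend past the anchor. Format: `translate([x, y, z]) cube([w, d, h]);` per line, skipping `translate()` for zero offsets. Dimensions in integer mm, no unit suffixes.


translate([450, 484, 0]) cube([2328, 3373, 168]);


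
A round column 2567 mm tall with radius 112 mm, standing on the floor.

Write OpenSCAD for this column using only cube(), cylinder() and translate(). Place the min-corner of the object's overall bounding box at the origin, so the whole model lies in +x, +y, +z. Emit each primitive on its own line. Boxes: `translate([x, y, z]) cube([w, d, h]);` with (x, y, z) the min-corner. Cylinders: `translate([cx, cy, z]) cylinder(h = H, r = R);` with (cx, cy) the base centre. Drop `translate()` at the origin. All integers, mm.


translate([112, 112, 0]) cylinder(h = 2567, r = 112);


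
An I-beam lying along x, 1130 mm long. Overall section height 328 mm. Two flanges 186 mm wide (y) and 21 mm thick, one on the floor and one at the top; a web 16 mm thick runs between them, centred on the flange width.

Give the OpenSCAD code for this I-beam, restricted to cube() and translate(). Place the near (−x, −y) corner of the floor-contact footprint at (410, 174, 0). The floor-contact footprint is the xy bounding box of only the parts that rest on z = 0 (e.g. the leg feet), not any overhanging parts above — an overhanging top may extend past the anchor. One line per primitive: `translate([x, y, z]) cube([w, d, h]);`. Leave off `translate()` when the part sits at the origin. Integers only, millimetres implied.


translate([410, 174, 0]) cube([1130, 186, 21]);
translate([410, 259, 21]) cube([1130, 16, 286]);
translate([410, 174, 307]) cube([1130, 186, 21]);


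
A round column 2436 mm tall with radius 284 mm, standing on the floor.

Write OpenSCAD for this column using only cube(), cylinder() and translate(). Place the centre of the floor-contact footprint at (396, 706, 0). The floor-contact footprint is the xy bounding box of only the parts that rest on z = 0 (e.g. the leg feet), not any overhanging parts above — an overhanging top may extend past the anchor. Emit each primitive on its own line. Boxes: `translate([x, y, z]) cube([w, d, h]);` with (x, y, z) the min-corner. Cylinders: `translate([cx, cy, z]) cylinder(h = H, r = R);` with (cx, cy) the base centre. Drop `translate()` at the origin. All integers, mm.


translate([396, 706, 0]) cylinder(h = 2436, r = 284);


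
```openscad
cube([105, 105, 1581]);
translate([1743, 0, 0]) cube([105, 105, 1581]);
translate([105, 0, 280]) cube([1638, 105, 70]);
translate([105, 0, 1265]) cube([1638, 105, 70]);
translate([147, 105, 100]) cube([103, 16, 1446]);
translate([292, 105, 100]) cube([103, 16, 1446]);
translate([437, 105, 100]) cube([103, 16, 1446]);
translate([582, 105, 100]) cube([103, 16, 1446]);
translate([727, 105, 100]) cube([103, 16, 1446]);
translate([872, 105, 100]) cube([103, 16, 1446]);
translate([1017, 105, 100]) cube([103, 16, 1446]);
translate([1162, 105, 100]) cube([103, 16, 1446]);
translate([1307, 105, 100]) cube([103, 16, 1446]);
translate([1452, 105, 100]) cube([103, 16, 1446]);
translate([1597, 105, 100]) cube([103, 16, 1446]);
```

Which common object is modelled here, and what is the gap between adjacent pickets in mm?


A fence section. The picket gap is 42 mm.

Two posts, two rails, 11 pickets — a fence section. Span 1638 mm holds 11 pickets of 103 mm with 12 equal gaps: ⌊(1638 − 11·103) / 12⌋ = 42 mm.
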